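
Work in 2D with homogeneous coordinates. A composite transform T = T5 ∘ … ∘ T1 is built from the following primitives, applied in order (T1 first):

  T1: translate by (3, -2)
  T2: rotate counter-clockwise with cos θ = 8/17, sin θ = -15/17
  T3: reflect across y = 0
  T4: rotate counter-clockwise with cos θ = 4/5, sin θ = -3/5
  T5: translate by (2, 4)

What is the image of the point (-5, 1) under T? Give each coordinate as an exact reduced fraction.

T1 translate by (3, -2): (-5, 1) → (-2, -1)
T2 rotate counter-clockwise with cos θ = 8/17, sin θ = -15/17: (-2, -1) → (-31/17, 22/17)
T3 reflect across y = 0: (-31/17, 22/17) → (-31/17, -22/17)
T4 rotate counter-clockwise with cos θ = 4/5, sin θ = -3/5: (-31/17, -22/17) → (-38/17, 1/17)
T5 translate by (2, 4): (-38/17, 1/17) → (-4/17, 69/17)

T(p) = (-4/17, 69/17)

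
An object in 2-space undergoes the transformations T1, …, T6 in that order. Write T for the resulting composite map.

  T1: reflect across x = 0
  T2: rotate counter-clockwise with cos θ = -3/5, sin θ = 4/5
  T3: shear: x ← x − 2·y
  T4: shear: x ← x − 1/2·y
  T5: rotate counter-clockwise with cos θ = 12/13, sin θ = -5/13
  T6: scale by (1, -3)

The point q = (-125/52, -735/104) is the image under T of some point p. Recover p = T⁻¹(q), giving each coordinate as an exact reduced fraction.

p = (-1, -3/4)

T1 = [-1 0 0; 0 1 0; 0 0 1]
T2·T1 = [3/5 -4/5 0; -4/5 -3/5 0; 0 0 1]
T3·…·T1 = [11/5 2/5 0; -4/5 -3/5 0; 0 0 1]
T4·…·T1 = [13/5 7/10 0; -4/5 -3/5 0; 0 0 1]
T5·…·T1 = [136/65 27/65 0; -113/65 -107/130 0; 0 0 1]
T6·…·T1 = [136/65 27/65 0; 339/65 321/130 0; 0 0 1]
det M = 3; M⁻¹ = [107/130 -9/65 0; -113/65 136/195 0; 0 0 1]
M⁻¹ · (-125/52, -735/104)ᵀ = (-1, -3/4)ᵀ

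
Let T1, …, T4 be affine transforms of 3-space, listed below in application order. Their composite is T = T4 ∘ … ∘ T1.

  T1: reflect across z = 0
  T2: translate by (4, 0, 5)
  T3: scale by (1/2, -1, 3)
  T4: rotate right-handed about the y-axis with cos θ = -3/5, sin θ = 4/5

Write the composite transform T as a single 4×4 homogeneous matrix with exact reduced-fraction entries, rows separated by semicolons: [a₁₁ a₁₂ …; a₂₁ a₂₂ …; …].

T1 = [1 0 0 0; 0 1 0 0; 0 0 -1 0; 0 0 0 1]
T2·T1 = [1 0 0 4; 0 1 0 0; 0 0 -1 5; 0 0 0 1]
T3·…·T1 = [1/2 0 0 2; 0 -1 0 0; 0 0 -3 15; 0 0 0 1]
T4·…·T1 = [-3/10 0 -12/5 54/5; 0 -1 0 0; -2/5 0 9/5 -53/5; 0 0 0 1]

T = [-3/10 0 -12/5 54/5; 0 -1 0 0; -2/5 0 9/5 -53/5; 0 0 0 1]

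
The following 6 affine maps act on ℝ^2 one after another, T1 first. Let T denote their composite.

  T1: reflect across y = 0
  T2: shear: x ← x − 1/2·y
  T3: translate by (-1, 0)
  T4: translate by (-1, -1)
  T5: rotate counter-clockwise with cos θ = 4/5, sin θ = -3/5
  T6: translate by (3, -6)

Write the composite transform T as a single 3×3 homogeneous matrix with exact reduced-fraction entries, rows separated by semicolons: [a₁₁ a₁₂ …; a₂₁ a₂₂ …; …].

T1 = [1 0 0; 0 -1 0; 0 0 1]
T2·T1 = [1 1/2 0; 0 -1 0; 0 0 1]
T3·…·T1 = [1 1/2 -1; 0 -1 0; 0 0 1]
T4·…·T1 = [1 1/2 -2; 0 -1 -1; 0 0 1]
T5·…·T1 = [4/5 -1/5 -11/5; -3/5 -11/10 2/5; 0 0 1]
T6·…·T1 = [4/5 -1/5 4/5; -3/5 -11/10 -28/5; 0 0 1]

T = [4/5 -1/5 4/5; -3/5 -11/10 -28/5; 0 0 1]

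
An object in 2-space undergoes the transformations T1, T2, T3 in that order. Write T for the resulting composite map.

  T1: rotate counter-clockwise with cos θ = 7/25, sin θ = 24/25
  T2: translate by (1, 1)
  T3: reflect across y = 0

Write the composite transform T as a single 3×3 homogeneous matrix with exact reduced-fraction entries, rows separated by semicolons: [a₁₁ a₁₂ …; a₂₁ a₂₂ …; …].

T = [7/25 -24/25 1; -24/25 -7/25 -1; 0 0 1]

T1 = [7/25 -24/25 0; 24/25 7/25 0; 0 0 1]
T2·T1 = [7/25 -24/25 1; 24/25 7/25 1; 0 0 1]
T3·…·T1 = [7/25 -24/25 1; -24/25 -7/25 -1; 0 0 1]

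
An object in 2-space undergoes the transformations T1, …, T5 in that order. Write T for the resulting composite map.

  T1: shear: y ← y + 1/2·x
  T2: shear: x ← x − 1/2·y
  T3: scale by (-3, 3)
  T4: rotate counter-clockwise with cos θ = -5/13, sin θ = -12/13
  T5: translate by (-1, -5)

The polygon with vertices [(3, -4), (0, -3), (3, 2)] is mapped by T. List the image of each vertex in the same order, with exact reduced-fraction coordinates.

T1 shear: y ← y + 1/2·x: (3, -4) → (3, -5/2); (0, -3) → (0, -3); (3, 2) → (3, 7/2)
T2 shear: x ← x − 1/2·y: (3, -5/2) → (17/4, -5/2); (0, -3) → (3/2, -3); (3, 7/2) → (5/4, 7/2)
T3 scale by (-3, 3): (17/4, -5/2) → (-51/4, -15/2); (3/2, -3) → (-9/2, -9); (5/4, 7/2) → (-15/4, 21/2)
T4 rotate counter-clockwise with cos θ = -5/13, sin θ = -12/13: (-51/4, -15/2) → (-105/52, 381/26); (-9/2, -9) → (-171/26, 99/13); (-15/4, 21/2) → (579/52, -15/26)
T5 translate by (-1, -5): (-105/52, 381/26) → (-157/52, 251/26); (-171/26, 99/13) → (-197/26, 34/13); (579/52, -15/26) → (527/52, -145/26)

image vertices: (-157/52, 251/26), (-197/26, 34/13), (527/52, -145/26)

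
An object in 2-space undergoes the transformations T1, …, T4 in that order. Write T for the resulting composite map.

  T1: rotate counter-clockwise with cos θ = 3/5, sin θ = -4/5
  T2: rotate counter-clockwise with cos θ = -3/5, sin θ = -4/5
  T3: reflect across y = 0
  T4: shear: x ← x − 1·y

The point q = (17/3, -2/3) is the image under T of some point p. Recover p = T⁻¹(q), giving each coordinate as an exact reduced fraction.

T1 = [3/5 4/5 0; -4/5 3/5 0; 0 0 1]
T2·T1 = [-1 0 0; 0 -1 0; 0 0 1]
T3·…·T1 = [-1 0 0; 0 1 0; 0 0 1]
T4·…·T1 = [-1 -1 0; 0 1 0; 0 0 1]
det M = -1; M⁻¹ = [-1 -1 0; 0 1 0; 0 0 1]
M⁻¹ · (17/3, -2/3)ᵀ = (-5, -2/3)ᵀ

p = (-5, -2/3)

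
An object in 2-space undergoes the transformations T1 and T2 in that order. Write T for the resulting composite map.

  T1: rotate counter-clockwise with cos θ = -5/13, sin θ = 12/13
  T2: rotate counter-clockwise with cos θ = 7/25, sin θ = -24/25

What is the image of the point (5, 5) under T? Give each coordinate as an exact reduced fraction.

T(p) = (49/65, 457/65)

T1 rotate counter-clockwise with cos θ = -5/13, sin θ = 12/13: (5, 5) → (-85/13, 35/13)
T2 rotate counter-clockwise with cos θ = 7/25, sin θ = -24/25: (-85/13, 35/13) → (49/65, 457/65)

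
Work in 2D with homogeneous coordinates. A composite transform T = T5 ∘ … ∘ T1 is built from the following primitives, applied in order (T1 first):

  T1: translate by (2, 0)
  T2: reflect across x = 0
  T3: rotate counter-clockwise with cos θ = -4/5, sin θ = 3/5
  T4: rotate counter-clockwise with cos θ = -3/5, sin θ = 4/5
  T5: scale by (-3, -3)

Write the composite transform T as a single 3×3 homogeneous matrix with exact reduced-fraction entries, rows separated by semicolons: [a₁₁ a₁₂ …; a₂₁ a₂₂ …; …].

T = [0 -3 0; -3 0 -6; 0 0 1]

T1 = [1 0 2; 0 1 0; 0 0 1]
T2·T1 = [-1 0 -2; 0 1 0; 0 0 1]
T3·…·T1 = [4/5 -3/5 8/5; -3/5 -4/5 -6/5; 0 0 1]
T4·…·T1 = [0 1 0; 1 0 2; 0 0 1]
T5·…·T1 = [0 -3 0; -3 0 -6; 0 0 1]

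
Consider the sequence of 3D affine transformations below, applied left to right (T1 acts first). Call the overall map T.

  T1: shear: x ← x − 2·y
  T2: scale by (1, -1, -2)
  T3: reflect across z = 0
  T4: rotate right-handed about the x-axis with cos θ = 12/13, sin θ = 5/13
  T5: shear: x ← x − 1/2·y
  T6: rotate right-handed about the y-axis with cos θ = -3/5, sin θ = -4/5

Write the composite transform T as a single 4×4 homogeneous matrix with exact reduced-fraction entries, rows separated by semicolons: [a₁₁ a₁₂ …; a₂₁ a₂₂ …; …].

T = [-3/5 16/13 -111/65 0; 0 -12/13 -10/13 0; 4/5 -1 -4/5 0; 0 0 0 1]

T1 = [1 -2 0 0; 0 1 0 0; 0 0 1 0; 0 0 0 1]
T2·T1 = [1 -2 0 0; 0 -1 0 0; 0 0 -2 0; 0 0 0 1]
T3·…·T1 = [1 -2 0 0; 0 -1 0 0; 0 0 2 0; 0 0 0 1]
T4·…·T1 = [1 -2 0 0; 0 -12/13 -10/13 0; 0 -5/13 24/13 0; 0 0 0 1]
T5·…·T1 = [1 -20/13 5/13 0; 0 -12/13 -10/13 0; 0 -5/13 24/13 0; 0 0 0 1]
T6·…·T1 = [-3/5 16/13 -111/65 0; 0 -12/13 -10/13 0; 4/5 -1 -4/5 0; 0 0 0 1]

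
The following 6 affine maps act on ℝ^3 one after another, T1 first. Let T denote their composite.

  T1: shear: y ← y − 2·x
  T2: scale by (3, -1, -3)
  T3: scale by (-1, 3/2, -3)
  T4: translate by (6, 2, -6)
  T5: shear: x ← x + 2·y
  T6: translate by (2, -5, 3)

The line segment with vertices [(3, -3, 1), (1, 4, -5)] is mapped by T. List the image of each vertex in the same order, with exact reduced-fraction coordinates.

T1 shear: y ← y − 2·x: (3, -3, 1) → (3, -9, 1); (1, 4, -5) → (1, 2, -5)
T2 scale by (3, -1, -3): (3, -9, 1) → (9, 9, -3); (1, 2, -5) → (3, -2, 15)
T3 scale by (-1, 3/2, -3): (9, 9, -3) → (-9, 27/2, 9); (3, -2, 15) → (-3, -3, -45)
T4 translate by (6, 2, -6): (-9, 27/2, 9) → (-3, 31/2, 3); (-3, -3, -45) → (3, -1, -51)
T5 shear: x ← x + 2·y: (-3, 31/2, 3) → (28, 31/2, 3); (3, -1, -51) → (1, -1, -51)
T6 translate by (2, -5, 3): (28, 31/2, 3) → (30, 21/2, 6); (1, -1, -51) → (3, -6, -48)

image vertices: (30, 21/2, 6), (3, -6, -48)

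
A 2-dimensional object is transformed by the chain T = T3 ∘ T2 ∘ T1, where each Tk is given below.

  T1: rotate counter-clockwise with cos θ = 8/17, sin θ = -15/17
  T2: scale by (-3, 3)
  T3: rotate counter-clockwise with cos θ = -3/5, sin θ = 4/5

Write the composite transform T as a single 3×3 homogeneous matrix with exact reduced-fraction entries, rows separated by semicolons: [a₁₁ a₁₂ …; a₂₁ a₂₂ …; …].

T1 = [8/17 15/17 0; -15/17 8/17 0; 0 0 1]
T2·T1 = [-24/17 -45/17 0; -45/17 24/17 0; 0 0 1]
T3·…·T1 = [252/85 39/85 0; 39/85 -252/85 0; 0 0 1]

T = [252/85 39/85 0; 39/85 -252/85 0; 0 0 1]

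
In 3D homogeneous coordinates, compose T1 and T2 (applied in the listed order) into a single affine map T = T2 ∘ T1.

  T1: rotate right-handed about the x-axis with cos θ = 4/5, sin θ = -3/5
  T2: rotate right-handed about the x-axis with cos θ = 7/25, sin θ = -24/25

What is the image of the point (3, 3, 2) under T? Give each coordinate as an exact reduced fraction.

T(p) = (3, 102/125, -439/125)

T1 rotate right-handed about the x-axis with cos θ = 4/5, sin θ = -3/5: (3, 3, 2) → (3, 18/5, -1/5)
T2 rotate right-handed about the x-axis with cos θ = 7/25, sin θ = -24/25: (3, 18/5, -1/5) → (3, 102/125, -439/125)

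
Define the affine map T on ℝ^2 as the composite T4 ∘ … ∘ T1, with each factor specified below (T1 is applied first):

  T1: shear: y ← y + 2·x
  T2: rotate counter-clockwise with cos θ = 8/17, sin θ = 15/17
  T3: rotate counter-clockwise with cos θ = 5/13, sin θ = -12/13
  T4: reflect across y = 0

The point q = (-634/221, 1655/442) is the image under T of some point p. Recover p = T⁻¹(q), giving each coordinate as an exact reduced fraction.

T1 = [1 0 0; 2 1 0; 0 0 1]
T2·T1 = [-22/17 -15/17 0; 31/17 8/17 0; 0 0 1]
T3·…·T1 = [262/221 21/221 0; 419/221 220/221 0; 0 0 1]
T4·…·T1 = [262/221 21/221 0; -419/221 -220/221 0; 0 0 1]
det M = -1; M⁻¹ = [220/221 21/221 0; -419/221 -262/221 0; 0 0 1]
M⁻¹ · (-634/221, 1655/442)ᵀ = (-5/2, 1)ᵀ

p = (-5/2, 1)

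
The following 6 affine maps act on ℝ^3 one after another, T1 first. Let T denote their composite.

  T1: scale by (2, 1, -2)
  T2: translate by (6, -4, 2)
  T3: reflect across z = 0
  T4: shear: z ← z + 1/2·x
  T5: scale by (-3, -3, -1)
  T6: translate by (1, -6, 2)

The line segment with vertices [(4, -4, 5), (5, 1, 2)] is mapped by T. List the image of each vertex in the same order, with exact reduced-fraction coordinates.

image vertices: (-41, 18, -13), (-47, 3, -8)

T1 scale by (2, 1, -2): (4, -4, 5) → (8, -4, -10); (5, 1, 2) → (10, 1, -4)
T2 translate by (6, -4, 2): (8, -4, -10) → (14, -8, -8); (10, 1, -4) → (16, -3, -2)
T3 reflect across z = 0: (14, -8, -8) → (14, -8, 8); (16, -3, -2) → (16, -3, 2)
T4 shear: z ← z + 1/2·x: (14, -8, 8) → (14, -8, 15); (16, -3, 2) → (16, -3, 10)
T5 scale by (-3, -3, -1): (14, -8, 15) → (-42, 24, -15); (16, -3, 10) → (-48, 9, -10)
T6 translate by (1, -6, 2): (-42, 24, -15) → (-41, 18, -13); (-48, 9, -10) → (-47, 3, -8)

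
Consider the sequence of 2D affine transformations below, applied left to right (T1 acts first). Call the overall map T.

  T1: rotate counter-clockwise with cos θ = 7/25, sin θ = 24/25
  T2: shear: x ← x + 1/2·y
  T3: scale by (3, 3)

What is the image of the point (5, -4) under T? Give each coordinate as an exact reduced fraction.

T1 rotate counter-clockwise with cos θ = 7/25, sin θ = 24/25: (5, -4) → (131/25, 92/25)
T2 shear: x ← x + 1/2·y: (131/25, 92/25) → (177/25, 92/25)
T3 scale by (3, 3): (177/25, 92/25) → (531/25, 276/25)

T(p) = (531/25, 276/25)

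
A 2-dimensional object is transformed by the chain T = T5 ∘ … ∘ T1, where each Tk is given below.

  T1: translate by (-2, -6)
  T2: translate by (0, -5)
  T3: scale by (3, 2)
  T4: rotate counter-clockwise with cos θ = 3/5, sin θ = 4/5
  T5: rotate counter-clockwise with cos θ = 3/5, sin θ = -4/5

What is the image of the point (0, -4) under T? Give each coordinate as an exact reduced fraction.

T1 translate by (-2, -6): (0, -4) → (-2, -10)
T2 translate by (0, -5): (-2, -10) → (-2, -15)
T3 scale by (3, 2): (-2, -15) → (-6, -30)
T4 rotate counter-clockwise with cos θ = 3/5, sin θ = 4/5: (-6, -30) → (102/5, -114/5)
T5 rotate counter-clockwise with cos θ = 3/5, sin θ = -4/5: (102/5, -114/5) → (-6, -30)

T(p) = (-6, -30)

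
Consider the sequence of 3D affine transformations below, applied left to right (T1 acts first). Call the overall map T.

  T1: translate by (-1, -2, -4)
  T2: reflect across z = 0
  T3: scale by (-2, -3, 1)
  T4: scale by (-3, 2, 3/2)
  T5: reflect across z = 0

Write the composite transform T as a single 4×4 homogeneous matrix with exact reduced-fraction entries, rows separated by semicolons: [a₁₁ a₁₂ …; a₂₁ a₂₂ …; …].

T = [6 0 0 -6; 0 -6 0 12; 0 0 3/2 -6; 0 0 0 1]

T1 = [1 0 0 -1; 0 1 0 -2; 0 0 1 -4; 0 0 0 1]
T2·T1 = [1 0 0 -1; 0 1 0 -2; 0 0 -1 4; 0 0 0 1]
T3·…·T1 = [-2 0 0 2; 0 -3 0 6; 0 0 -1 4; 0 0 0 1]
T4·…·T1 = [6 0 0 -6; 0 -6 0 12; 0 0 -3/2 6; 0 0 0 1]
T5·…·T1 = [6 0 0 -6; 0 -6 0 12; 0 0 3/2 -6; 0 0 0 1]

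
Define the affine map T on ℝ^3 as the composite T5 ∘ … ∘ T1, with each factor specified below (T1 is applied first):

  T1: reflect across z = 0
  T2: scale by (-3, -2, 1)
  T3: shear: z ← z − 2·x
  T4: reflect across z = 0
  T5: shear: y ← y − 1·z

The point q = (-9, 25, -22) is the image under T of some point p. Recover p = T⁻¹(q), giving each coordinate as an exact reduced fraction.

T1 = [1 0 0 0; 0 1 0 0; 0 0 -1 0; 0 0 0 1]
T2·T1 = [-3 0 0 0; 0 -2 0 0; 0 0 -1 0; 0 0 0 1]
T3·…·T1 = [-3 0 0 0; 0 -2 0 0; 6 0 -1 0; 0 0 0 1]
T4·…·T1 = [-3 0 0 0; 0 -2 0 0; -6 0 1 0; 0 0 0 1]
T5·…·T1 = [-3 0 0 0; 6 -2 -1 0; -6 0 1 0; 0 0 0 1]
det M = 6; M⁻¹ = [-1/3 0 0 0; 0 -1/2 -1/2 0; -2 0 1 0; 0 0 0 1]
M⁻¹ · (-9, 25, -22)ᵀ = (3, -3/2, -4)ᵀ

p = (3, -3/2, -4)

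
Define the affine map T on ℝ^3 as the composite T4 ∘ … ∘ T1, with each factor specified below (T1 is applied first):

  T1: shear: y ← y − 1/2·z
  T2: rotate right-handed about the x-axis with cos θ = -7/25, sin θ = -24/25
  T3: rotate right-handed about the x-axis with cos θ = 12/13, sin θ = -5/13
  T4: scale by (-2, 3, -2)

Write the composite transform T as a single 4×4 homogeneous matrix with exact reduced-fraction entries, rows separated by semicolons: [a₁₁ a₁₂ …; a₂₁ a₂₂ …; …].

T1 = [1 0 0 0; 0 1 -1/2 0; 0 0 1 0; 0 0 0 1]
T2·T1 = [1 0 0 0; 0 -7/25 11/10 0; 0 -24/25 1/5 0; 0 0 0 1]
T3·…·T1 = [1 0 0 0; 0 -204/325 71/65 0; 0 -253/325 -31/130 0; 0 0 0 1]
T4·…·T1 = [-2 0 0 0; 0 -612/325 213/65 0; 0 506/325 31/65 0; 0 0 0 1]

T = [-2 0 0 0; 0 -612/325 213/65 0; 0 506/325 31/65 0; 0 0 0 1]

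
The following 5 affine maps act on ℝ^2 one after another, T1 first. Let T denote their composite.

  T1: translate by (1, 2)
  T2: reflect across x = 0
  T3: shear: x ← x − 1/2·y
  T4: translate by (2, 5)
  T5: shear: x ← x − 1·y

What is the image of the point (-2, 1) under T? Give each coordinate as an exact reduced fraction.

T1 translate by (1, 2): (-2, 1) → (-1, 3)
T2 reflect across x = 0: (-1, 3) → (1, 3)
T3 shear: x ← x − 1/2·y: (1, 3) → (-1/2, 3)
T4 translate by (2, 5): (-1/2, 3) → (3/2, 8)
T5 shear: x ← x − 1·y: (3/2, 8) → (-13/2, 8)

T(p) = (-13/2, 8)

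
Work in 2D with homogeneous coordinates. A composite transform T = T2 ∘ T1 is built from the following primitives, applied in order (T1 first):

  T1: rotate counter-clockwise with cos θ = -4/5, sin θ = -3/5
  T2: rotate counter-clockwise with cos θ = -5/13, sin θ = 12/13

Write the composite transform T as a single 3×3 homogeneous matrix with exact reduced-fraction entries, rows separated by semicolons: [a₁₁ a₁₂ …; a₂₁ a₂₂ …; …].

T = [56/65 33/65 0; -33/65 56/65 0; 0 0 1]

T1 = [-4/5 3/5 0; -3/5 -4/5 0; 0 0 1]
T2·T1 = [56/65 33/65 0; -33/65 56/65 0; 0 0 1]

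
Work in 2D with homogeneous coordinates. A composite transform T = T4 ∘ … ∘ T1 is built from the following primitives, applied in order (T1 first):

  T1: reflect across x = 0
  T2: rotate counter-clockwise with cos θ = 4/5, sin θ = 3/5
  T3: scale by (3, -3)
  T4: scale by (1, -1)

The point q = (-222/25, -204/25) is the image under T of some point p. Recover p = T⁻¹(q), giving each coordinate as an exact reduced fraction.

p = (4, -2/5)

T1 = [-1 0 0; 0 1 0; 0 0 1]
T2·T1 = [-4/5 -3/5 0; -3/5 4/5 0; 0 0 1]
T3·…·T1 = [-12/5 -9/5 0; 9/5 -12/5 0; 0 0 1]
T4·…·T1 = [-12/5 -9/5 0; -9/5 12/5 0; 0 0 1]
det M = -9; M⁻¹ = [-4/15 -1/5 0; -1/5 4/15 0; 0 0 1]
M⁻¹ · (-222/25, -204/25)ᵀ = (4, -2/5)ᵀ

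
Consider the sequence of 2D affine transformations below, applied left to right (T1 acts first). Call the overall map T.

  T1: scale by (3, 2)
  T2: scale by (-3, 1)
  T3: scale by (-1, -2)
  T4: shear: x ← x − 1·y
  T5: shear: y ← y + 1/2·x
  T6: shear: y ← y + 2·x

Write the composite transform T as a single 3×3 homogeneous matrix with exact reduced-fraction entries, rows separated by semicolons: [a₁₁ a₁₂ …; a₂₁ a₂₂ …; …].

T = [9 4 0; 45/2 6 0; 0 0 1]

T1 = [3 0 0; 0 2 0; 0 0 1]
T2·T1 = [-9 0 0; 0 2 0; 0 0 1]
T3·…·T1 = [9 0 0; 0 -4 0; 0 0 1]
T4·…·T1 = [9 4 0; 0 -4 0; 0 0 1]
T5·…·T1 = [9 4 0; 9/2 -2 0; 0 0 1]
T6·…·T1 = [9 4 0; 45/2 6 0; 0 0 1]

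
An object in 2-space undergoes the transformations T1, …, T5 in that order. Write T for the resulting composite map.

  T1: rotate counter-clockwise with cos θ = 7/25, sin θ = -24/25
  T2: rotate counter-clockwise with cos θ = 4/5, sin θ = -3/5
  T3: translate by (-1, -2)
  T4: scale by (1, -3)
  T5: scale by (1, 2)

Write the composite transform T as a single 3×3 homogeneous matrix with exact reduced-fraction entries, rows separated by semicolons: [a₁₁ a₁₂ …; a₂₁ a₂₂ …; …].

T = [-44/125 117/125 -1; 702/125 264/125 12; 0 0 1]

T1 = [7/25 24/25 0; -24/25 7/25 0; 0 0 1]
T2·T1 = [-44/125 117/125 0; -117/125 -44/125 0; 0 0 1]
T3·…·T1 = [-44/125 117/125 -1; -117/125 -44/125 -2; 0 0 1]
T4·…·T1 = [-44/125 117/125 -1; 351/125 132/125 6; 0 0 1]
T5·…·T1 = [-44/125 117/125 -1; 702/125 264/125 12; 0 0 1]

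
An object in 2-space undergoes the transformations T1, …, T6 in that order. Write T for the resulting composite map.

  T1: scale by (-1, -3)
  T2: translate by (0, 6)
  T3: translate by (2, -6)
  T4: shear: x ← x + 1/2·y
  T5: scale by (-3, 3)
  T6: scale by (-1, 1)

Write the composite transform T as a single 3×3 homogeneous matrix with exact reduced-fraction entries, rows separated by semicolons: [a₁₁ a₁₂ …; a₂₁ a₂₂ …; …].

T = [-3 -9/2 6; 0 -9 0; 0 0 1]

T1 = [-1 0 0; 0 -3 0; 0 0 1]
T2·T1 = [-1 0 0; 0 -3 6; 0 0 1]
T3·…·T1 = [-1 0 2; 0 -3 0; 0 0 1]
T4·…·T1 = [-1 -3/2 2; 0 -3 0; 0 0 1]
T5·…·T1 = [3 9/2 -6; 0 -9 0; 0 0 1]
T6·…·T1 = [-3 -9/2 6; 0 -9 0; 0 0 1]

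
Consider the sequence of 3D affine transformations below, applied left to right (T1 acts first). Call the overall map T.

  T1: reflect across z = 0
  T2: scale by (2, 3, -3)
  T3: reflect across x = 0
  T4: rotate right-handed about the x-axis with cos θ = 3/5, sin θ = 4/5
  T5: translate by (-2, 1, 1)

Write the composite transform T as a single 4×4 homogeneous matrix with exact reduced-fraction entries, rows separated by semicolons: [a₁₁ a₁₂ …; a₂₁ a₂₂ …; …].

T = [-2 0 0 -2; 0 9/5 -12/5 1; 0 12/5 9/5 1; 0 0 0 1]

T1 = [1 0 0 0; 0 1 0 0; 0 0 -1 0; 0 0 0 1]
T2·T1 = [2 0 0 0; 0 3 0 0; 0 0 3 0; 0 0 0 1]
T3·…·T1 = [-2 0 0 0; 0 3 0 0; 0 0 3 0; 0 0 0 1]
T4·…·T1 = [-2 0 0 0; 0 9/5 -12/5 0; 0 12/5 9/5 0; 0 0 0 1]
T5·…·T1 = [-2 0 0 -2; 0 9/5 -12/5 1; 0 12/5 9/5 1; 0 0 0 1]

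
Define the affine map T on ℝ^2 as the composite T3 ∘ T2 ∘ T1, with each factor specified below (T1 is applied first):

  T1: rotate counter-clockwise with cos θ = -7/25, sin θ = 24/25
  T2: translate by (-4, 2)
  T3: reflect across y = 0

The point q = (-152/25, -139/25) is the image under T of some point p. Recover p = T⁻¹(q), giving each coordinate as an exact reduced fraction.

p = (4, 1)

T1 = [-7/25 -24/25 0; 24/25 -7/25 0; 0 0 1]
T2·T1 = [-7/25 -24/25 -4; 24/25 -7/25 2; 0 0 1]
T3·…·T1 = [-7/25 -24/25 -4; -24/25 7/25 -2; 0 0 1]
det M = -1; M⁻¹ = [-7/25 -24/25 -76/25; -24/25 7/25 -82/25; 0 0 1]
M⁻¹ · (-152/25, -139/25)ᵀ = (4, 1)ᵀ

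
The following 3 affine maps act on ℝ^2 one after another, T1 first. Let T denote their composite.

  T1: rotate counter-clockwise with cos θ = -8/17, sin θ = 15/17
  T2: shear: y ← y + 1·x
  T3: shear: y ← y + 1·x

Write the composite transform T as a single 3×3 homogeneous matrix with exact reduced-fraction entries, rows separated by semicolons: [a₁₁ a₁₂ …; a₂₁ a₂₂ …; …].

T = [-8/17 -15/17 0; -1/17 -38/17 0; 0 0 1]

T1 = [-8/17 -15/17 0; 15/17 -8/17 0; 0 0 1]
T2·T1 = [-8/17 -15/17 0; 7/17 -23/17 0; 0 0 1]
T3·…·T1 = [-8/17 -15/17 0; -1/17 -38/17 0; 0 0 1]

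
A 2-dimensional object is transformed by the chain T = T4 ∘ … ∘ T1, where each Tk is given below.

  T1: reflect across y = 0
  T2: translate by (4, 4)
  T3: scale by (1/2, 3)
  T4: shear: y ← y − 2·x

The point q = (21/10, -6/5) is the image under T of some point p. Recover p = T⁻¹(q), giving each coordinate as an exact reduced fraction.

p = (1/5, 3)

T1 = [1 0 0; 0 -1 0; 0 0 1]
T2·T1 = [1 0 4; 0 -1 4; 0 0 1]
T3·…·T1 = [1/2 0 2; 0 -3 12; 0 0 1]
T4·…·T1 = [1/2 0 2; -1 -3 8; 0 0 1]
det M = -3/2; M⁻¹ = [2 0 -4; -2/3 -1/3 4; 0 0 1]
M⁻¹ · (21/10, -6/5)ᵀ = (1/5, 3)ᵀ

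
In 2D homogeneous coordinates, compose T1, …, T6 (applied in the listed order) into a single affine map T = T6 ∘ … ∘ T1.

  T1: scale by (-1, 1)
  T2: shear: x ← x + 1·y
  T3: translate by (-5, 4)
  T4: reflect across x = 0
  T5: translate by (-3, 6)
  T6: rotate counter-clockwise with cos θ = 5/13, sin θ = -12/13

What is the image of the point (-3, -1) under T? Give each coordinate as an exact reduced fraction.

T1 scale by (-1, 1): (-3, -1) → (3, -1)
T2 shear: x ← x + 1·y: (3, -1) → (2, -1)
T3 translate by (-5, 4): (2, -1) → (-3, 3)
T4 reflect across x = 0: (-3, 3) → (3, 3)
T5 translate by (-3, 6): (3, 3) → (0, 9)
T6 rotate counter-clockwise with cos θ = 5/13, sin θ = -12/13: (0, 9) → (108/13, 45/13)

T(p) = (108/13, 45/13)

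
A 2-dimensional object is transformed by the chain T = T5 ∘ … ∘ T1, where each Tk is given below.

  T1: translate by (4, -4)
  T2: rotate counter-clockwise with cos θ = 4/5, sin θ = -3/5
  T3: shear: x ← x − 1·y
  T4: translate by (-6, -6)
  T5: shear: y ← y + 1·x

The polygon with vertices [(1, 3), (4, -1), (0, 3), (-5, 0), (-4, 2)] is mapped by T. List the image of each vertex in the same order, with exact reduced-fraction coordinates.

T1 translate by (4, -4): (1, 3) → (5, -1); (4, -1) → (8, -5); (0, 3) → (4, -1); (-5, 0) → (-1, -4); (-4, 2) → (0, -2)
T2 rotate counter-clockwise with cos θ = 4/5, sin θ = -3/5: (5, -1) → (17/5, -19/5); (8, -5) → (17/5, -44/5); (4, -1) → (13/5, -16/5); (-1, -4) → (-16/5, -13/5); (0, -2) → (-6/5, -8/5)
T3 shear: x ← x − 1·y: (17/5, -19/5) → (36/5, -19/5); (17/5, -44/5) → (61/5, -44/5); (13/5, -16/5) → (29/5, -16/5); (-16/5, -13/5) → (-3/5, -13/5); (-6/5, -8/5) → (2/5, -8/5)
T4 translate by (-6, -6): (36/5, -19/5) → (6/5, -49/5); (61/5, -44/5) → (31/5, -74/5); (29/5, -16/5) → (-1/5, -46/5); (-3/5, -13/5) → (-33/5, -43/5); (2/5, -8/5) → (-28/5, -38/5)
T5 shear: y ← y + 1·x: (6/5, -49/5) → (6/5, -43/5); (31/5, -74/5) → (31/5, -43/5); (-1/5, -46/5) → (-1/5, -47/5); (-33/5, -43/5) → (-33/5, -76/5); (-28/5, -38/5) → (-28/5, -66/5)

image vertices: (6/5, -43/5), (31/5, -43/5), (-1/5, -47/5), (-33/5, -76/5), (-28/5, -66/5)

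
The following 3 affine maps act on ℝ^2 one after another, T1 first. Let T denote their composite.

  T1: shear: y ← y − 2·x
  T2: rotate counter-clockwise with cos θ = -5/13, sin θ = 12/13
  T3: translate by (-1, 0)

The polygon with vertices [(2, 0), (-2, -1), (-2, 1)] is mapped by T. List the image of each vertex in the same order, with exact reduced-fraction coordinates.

T1 shear: y ← y − 2·x: (2, 0) → (2, -4); (-2, -1) → (-2, 3); (-2, 1) → (-2, 5)
T2 rotate counter-clockwise with cos θ = -5/13, sin θ = 12/13: (2, -4) → (38/13, 44/13); (-2, 3) → (-2, -3); (-2, 5) → (-50/13, -49/13)
T3 translate by (-1, 0): (38/13, 44/13) → (25/13, 44/13); (-2, -3) → (-3, -3); (-50/13, -49/13) → (-63/13, -49/13)

image vertices: (25/13, 44/13), (-3, -3), (-63/13, -49/13)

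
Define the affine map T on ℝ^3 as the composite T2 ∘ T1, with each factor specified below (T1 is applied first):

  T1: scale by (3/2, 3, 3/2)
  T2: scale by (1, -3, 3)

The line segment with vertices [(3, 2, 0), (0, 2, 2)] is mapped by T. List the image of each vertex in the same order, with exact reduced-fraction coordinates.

T1 scale by (3/2, 3, 3/2): (3, 2, 0) → (9/2, 6, 0); (0, 2, 2) → (0, 6, 3)
T2 scale by (1, -3, 3): (9/2, 6, 0) → (9/2, -18, 0); (0, 6, 3) → (0, -18, 9)

image vertices: (9/2, -18, 0), (0, -18, 9)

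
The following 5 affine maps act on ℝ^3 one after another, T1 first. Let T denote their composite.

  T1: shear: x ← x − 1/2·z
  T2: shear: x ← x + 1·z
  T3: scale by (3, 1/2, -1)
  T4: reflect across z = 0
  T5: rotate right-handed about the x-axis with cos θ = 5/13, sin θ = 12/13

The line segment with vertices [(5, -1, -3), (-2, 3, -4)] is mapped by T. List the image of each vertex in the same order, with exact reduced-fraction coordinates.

T1 shear: x ← x − 1/2·z: (5, -1, -3) → (13/2, -1, -3); (-2, 3, -4) → (0, 3, -4)
T2 shear: x ← x + 1·z: (13/2, -1, -3) → (7/2, -1, -3); (0, 3, -4) → (-4, 3, -4)
T3 scale by (3, 1/2, -1): (7/2, -1, -3) → (21/2, -1/2, 3); (-4, 3, -4) → (-12, 3/2, 4)
T4 reflect across z = 0: (21/2, -1/2, 3) → (21/2, -1/2, -3); (-12, 3/2, 4) → (-12, 3/2, -4)
T5 rotate right-handed about the x-axis with cos θ = 5/13, sin θ = 12/13: (21/2, -1/2, -3) → (21/2, 67/26, -21/13); (-12, 3/2, -4) → (-12, 111/26, -2/13)

image vertices: (21/2, 67/26, -21/13), (-12, 111/26, -2/13)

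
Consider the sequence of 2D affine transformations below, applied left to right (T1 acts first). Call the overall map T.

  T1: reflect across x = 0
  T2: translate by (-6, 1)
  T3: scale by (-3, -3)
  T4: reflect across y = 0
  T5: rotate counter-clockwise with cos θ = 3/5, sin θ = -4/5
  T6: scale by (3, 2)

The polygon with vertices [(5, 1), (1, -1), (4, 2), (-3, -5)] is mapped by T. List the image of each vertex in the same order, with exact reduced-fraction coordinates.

image vertices: (369/5, -228/5), (189/5, -168/5), (378/5, -186/5), (-63/5, -144/5)

T1 reflect across x = 0: (5, 1) → (-5, 1); (1, -1) → (-1, -1); (4, 2) → (-4, 2); (-3, -5) → (3, -5)
T2 translate by (-6, 1): (-5, 1) → (-11, 2); (-1, -1) → (-7, 0); (-4, 2) → (-10, 3); (3, -5) → (-3, -4)
T3 scale by (-3, -3): (-11, 2) → (33, -6); (-7, 0) → (21, 0); (-10, 3) → (30, -9); (-3, -4) → (9, 12)
T4 reflect across y = 0: (33, -6) → (33, 6); (21, 0) → (21, 0); (30, -9) → (30, 9); (9, 12) → (9, -12)
T5 rotate counter-clockwise with cos θ = 3/5, sin θ = -4/5: (33, 6) → (123/5, -114/5); (21, 0) → (63/5, -84/5); (30, 9) → (126/5, -93/5); (9, -12) → (-21/5, -72/5)
T6 scale by (3, 2): (123/5, -114/5) → (369/5, -228/5); (63/5, -84/5) → (189/5, -168/5); (126/5, -93/5) → (378/5, -186/5); (-21/5, -72/5) → (-63/5, -144/5)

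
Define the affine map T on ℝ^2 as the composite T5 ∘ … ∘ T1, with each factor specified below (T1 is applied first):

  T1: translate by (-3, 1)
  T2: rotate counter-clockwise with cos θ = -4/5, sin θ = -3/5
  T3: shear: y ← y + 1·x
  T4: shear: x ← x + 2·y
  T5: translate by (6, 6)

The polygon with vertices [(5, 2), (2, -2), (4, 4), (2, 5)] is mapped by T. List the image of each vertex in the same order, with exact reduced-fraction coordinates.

T1 translate by (-3, 1): (5, 2) → (2, 3); (2, -2) → (-1, -1); (4, 4) → (1, 5); (2, 5) → (-1, 6)
T2 rotate counter-clockwise with cos θ = -4/5, sin θ = -3/5: (2, 3) → (1/5, -18/5); (-1, -1) → (1/5, 7/5); (1, 5) → (11/5, -23/5); (-1, 6) → (22/5, -21/5)
T3 shear: y ← y + 1·x: (1/5, -18/5) → (1/5, -17/5); (1/5, 7/5) → (1/5, 8/5); (11/5, -23/5) → (11/5, -12/5); (22/5, -21/5) → (22/5, 1/5)
T4 shear: x ← x + 2·y: (1/5, -17/5) → (-33/5, -17/5); (1/5, 8/5) → (17/5, 8/5); (11/5, -12/5) → (-13/5, -12/5); (22/5, 1/5) → (24/5, 1/5)
T5 translate by (6, 6): (-33/5, -17/5) → (-3/5, 13/5); (17/5, 8/5) → (47/5, 38/5); (-13/5, -12/5) → (17/5, 18/5); (24/5, 1/5) → (54/5, 31/5)

image vertices: (-3/5, 13/5), (47/5, 38/5), (17/5, 18/5), (54/5, 31/5)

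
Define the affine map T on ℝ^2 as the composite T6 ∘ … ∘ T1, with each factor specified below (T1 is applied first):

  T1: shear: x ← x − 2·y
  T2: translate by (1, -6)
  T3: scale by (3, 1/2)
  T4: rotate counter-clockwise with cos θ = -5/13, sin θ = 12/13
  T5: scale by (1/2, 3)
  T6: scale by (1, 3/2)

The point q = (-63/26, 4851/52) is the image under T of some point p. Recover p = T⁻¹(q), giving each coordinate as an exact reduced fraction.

p = (4, -1)

T1 = [1 -2 0; 0 1 0; 0 0 1]
T2·T1 = [1 -2 1; 0 1 -6; 0 0 1]
T3·…·T1 = [3 -6 3; 0 1/2 -3; 0 0 1]
T4·…·T1 = [-15/13 24/13 21/13; 36/13 -149/26 51/13; 0 0 1]
T5·…·T1 = [-15/26 12/13 21/26; 108/13 -447/26 153/13; 0 0 1]
T6·…·T1 = [-15/26 12/13 21/26; 162/13 -1341/52 459/26; 0 0 1]
det M = 27/8; M⁻¹ = [-298/39 -32/117 11; -48/13 -20/117 6; 0 0 1]
M⁻¹ · (-63/26, 4851/52)ᵀ = (4, -1)ᵀ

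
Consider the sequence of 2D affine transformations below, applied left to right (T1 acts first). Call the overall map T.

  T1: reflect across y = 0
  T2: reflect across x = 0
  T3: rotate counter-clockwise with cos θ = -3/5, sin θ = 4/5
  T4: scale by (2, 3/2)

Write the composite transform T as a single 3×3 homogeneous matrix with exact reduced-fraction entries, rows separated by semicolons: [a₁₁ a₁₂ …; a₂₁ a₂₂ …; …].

T = [6/5 8/5 0; -6/5 9/10 0; 0 0 1]

T1 = [1 0 0; 0 -1 0; 0 0 1]
T2·T1 = [-1 0 0; 0 -1 0; 0 0 1]
T3·…·T1 = [3/5 4/5 0; -4/5 3/5 0; 0 0 1]
T4·…·T1 = [6/5 8/5 0; -6/5 9/10 0; 0 0 1]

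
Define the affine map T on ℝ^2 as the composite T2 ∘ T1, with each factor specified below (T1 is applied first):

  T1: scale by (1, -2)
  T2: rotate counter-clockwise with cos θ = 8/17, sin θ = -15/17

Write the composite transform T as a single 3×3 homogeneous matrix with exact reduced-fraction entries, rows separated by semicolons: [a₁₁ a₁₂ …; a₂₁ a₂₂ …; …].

T1 = [1 0 0; 0 -2 0; 0 0 1]
T2·T1 = [8/17 -30/17 0; -15/17 -16/17 0; 0 0 1]

T = [8/17 -30/17 0; -15/17 -16/17 0; 0 0 1]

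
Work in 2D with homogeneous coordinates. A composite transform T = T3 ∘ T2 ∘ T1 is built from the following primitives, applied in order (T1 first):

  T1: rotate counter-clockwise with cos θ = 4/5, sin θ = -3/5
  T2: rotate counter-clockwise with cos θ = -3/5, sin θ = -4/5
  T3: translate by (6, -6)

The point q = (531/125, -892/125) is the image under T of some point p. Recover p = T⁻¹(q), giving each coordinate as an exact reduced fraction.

T1 = [4/5 3/5 0; -3/5 4/5 0; 0 0 1]
T2·T1 = [-24/25 7/25 0; -7/25 -24/25 0; 0 0 1]
T3·…·T1 = [-24/25 7/25 6; -7/25 -24/25 -6; 0 0 1]
det M = 1; M⁻¹ = [-24/25 -7/25 102/25; 7/25 -24/25 -186/25; 0 0 1]
M⁻¹ · (531/125, -892/125)ᵀ = (2, 3/5)ᵀ

p = (2, 3/5)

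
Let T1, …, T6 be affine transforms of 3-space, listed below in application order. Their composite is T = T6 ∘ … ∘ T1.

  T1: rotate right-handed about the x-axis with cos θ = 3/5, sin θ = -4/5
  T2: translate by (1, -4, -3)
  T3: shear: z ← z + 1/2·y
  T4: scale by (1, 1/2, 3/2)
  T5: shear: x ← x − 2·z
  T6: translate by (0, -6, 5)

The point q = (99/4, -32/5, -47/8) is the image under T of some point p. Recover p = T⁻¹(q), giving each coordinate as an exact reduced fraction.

p = (2, 5, 1/4)

T1 = [1 0 0 0; 0 3/5 4/5 0; 0 -4/5 3/5 0; 0 0 0 1]
T2·T1 = [1 0 0 1; 0 3/5 4/5 -4; 0 -4/5 3/5 -3; 0 0 0 1]
T3·…·T1 = [1 0 0 1; 0 3/5 4/5 -4; 0 -1/2 1 -5; 0 0 0 1]
T4·…·T1 = [1 0 0 1; 0 3/10 2/5 -2; 0 -3/4 3/2 -15/2; 0 0 0 1]
T5·…·T1 = [1 3/2 -3 16; 0 3/10 2/5 -2; 0 -3/4 3/2 -15/2; 0 0 0 1]
T6·…·T1 = [1 3/2 -3 16; 0 3/10 2/5 -8; 0 -3/4 3/2 -5/2; 0 0 0 1]
det M = 3/4; M⁻¹ = [1 0 2 -11; 0 2 -8/15 44/3; 0 1 2/5 9; 0 0 0 1]
M⁻¹ · (99/4, -32/5, -47/8)ᵀ = (2, 5, 1/4)ᵀ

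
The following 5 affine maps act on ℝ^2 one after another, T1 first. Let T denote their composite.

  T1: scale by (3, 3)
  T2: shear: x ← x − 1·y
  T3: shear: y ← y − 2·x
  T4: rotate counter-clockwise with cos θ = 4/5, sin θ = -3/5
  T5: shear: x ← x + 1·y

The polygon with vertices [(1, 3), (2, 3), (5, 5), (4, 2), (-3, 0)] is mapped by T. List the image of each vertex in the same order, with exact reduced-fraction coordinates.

T1 scale by (3, 3): (1, 3) → (3, 9); (2, 3) → (6, 9); (5, 5) → (15, 15); (4, 2) → (12, 6); (-3, 0) → (-9, 0)
T2 shear: x ← x − 1·y: (3, 9) → (-6, 9); (6, 9) → (-3, 9); (15, 15) → (0, 15); (12, 6) → (6, 6); (-9, 0) → (-9, 0)
T3 shear: y ← y − 2·x: (-6, 9) → (-6, 21); (-3, 9) → (-3, 15); (0, 15) → (0, 15); (6, 6) → (6, -6); (-9, 0) → (-9, 18)
T4 rotate counter-clockwise with cos θ = 4/5, sin θ = -3/5: (-6, 21) → (39/5, 102/5); (-3, 15) → (33/5, 69/5); (0, 15) → (9, 12); (6, -6) → (6/5, -42/5); (-9, 18) → (18/5, 99/5)
T5 shear: x ← x + 1·y: (39/5, 102/5) → (141/5, 102/5); (33/5, 69/5) → (102/5, 69/5); (9, 12) → (21, 12); (6/5, -42/5) → (-36/5, -42/5); (18/5, 99/5) → (117/5, 99/5)

image vertices: (141/5, 102/5), (102/5, 69/5), (21, 12), (-36/5, -42/5), (117/5, 99/5)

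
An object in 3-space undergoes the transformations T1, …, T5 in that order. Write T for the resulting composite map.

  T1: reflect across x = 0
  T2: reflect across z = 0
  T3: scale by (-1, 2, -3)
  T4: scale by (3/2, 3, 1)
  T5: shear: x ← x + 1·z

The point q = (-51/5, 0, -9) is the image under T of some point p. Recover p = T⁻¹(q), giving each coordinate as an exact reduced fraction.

p = (-4/5, 0, -3)

T1 = [-1 0 0 0; 0 1 0 0; 0 0 1 0; 0 0 0 1]
T2·T1 = [-1 0 0 0; 0 1 0 0; 0 0 -1 0; 0 0 0 1]
T3·…·T1 = [1 0 0 0; 0 2 0 0; 0 0 3 0; 0 0 0 1]
T4·…·T1 = [3/2 0 0 0; 0 6 0 0; 0 0 3 0; 0 0 0 1]
T5·…·T1 = [3/2 0 3 0; 0 6 0 0; 0 0 3 0; 0 0 0 1]
det M = 27; M⁻¹ = [2/3 0 -2/3 0; 0 1/6 0 0; 0 0 1/3 0; 0 0 0 1]
M⁻¹ · (-51/5, 0, -9)ᵀ = (-4/5, 0, -3)ᵀ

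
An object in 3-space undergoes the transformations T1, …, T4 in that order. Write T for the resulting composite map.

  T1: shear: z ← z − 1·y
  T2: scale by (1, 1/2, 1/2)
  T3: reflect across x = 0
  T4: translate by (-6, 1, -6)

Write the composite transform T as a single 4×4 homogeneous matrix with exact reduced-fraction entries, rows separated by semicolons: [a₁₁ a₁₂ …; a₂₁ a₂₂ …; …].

T = [-1 0 0 -6; 0 1/2 0 1; 0 -1/2 1/2 -6; 0 0 0 1]

T1 = [1 0 0 0; 0 1 0 0; 0 -1 1 0; 0 0 0 1]
T2·T1 = [1 0 0 0; 0 1/2 0 0; 0 -1/2 1/2 0; 0 0 0 1]
T3·…·T1 = [-1 0 0 0; 0 1/2 0 0; 0 -1/2 1/2 0; 0 0 0 1]
T4·…·T1 = [-1 0 0 -6; 0 1/2 0 1; 0 -1/2 1/2 -6; 0 0 0 1]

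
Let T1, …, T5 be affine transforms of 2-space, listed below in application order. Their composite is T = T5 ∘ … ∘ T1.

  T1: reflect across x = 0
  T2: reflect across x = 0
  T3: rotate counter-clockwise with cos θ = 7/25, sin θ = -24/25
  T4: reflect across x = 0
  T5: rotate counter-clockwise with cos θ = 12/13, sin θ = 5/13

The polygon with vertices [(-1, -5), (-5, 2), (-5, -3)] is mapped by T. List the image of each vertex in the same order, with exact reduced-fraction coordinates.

image vertices: (1579/325, 503/325), (-826/325, 1543/325), (789/325, 1723/325)

T1 reflect across x = 0: (-1, -5) → (1, -5); (-5, 2) → (5, 2); (-5, -3) → (5, -3)
T2 reflect across x = 0: (1, -5) → (-1, -5); (5, 2) → (-5, 2); (5, -3) → (-5, -3)
T3 rotate counter-clockwise with cos θ = 7/25, sin θ = -24/25: (-1, -5) → (-127/25, -11/25); (-5, 2) → (13/25, 134/25); (-5, -3) → (-107/25, 99/25)
T4 reflect across x = 0: (-127/25, -11/25) → (127/25, -11/25); (13/25, 134/25) → (-13/25, 134/25); (-107/25, 99/25) → (107/25, 99/25)
T5 rotate counter-clockwise with cos θ = 12/13, sin θ = 5/13: (127/25, -11/25) → (1579/325, 503/325); (-13/25, 134/25) → (-826/325, 1543/325); (107/25, 99/25) → (789/325, 1723/325)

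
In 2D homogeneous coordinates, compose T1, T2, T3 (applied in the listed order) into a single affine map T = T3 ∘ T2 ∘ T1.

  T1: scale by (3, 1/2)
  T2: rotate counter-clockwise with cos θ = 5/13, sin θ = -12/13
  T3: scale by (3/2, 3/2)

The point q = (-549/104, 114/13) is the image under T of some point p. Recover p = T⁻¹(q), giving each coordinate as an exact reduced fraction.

T1 = [3 0 0; 0 1/2 0; 0 0 1]
T2·T1 = [15/13 6/13 0; -36/13 5/26 0; 0 0 1]
T3·…·T1 = [45/26 9/13 0; -54/13 15/52 0; 0 0 1]
det M = 27/8; M⁻¹ = [10/117 -8/39 0; 16/13 20/39 0; 0 0 1]
M⁻¹ · (-549/104, 114/13)ᵀ = (-9/4, -2)ᵀ

p = (-9/4, -2)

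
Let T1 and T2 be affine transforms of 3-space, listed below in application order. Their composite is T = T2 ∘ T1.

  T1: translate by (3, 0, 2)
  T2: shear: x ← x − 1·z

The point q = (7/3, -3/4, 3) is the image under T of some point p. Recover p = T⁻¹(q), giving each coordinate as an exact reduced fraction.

p = (7/3, -3/4, 1)

T1 = [1 0 0 3; 0 1 0 0; 0 0 1 2; 0 0 0 1]
T2·T1 = [1 0 -1 1; 0 1 0 0; 0 0 1 2; 0 0 0 1]
det M = 1; M⁻¹ = [1 0 1 -3; 0 1 0 0; 0 0 1 -2; 0 0 0 1]
M⁻¹ · (7/3, -3/4, 3)ᵀ = (7/3, -3/4, 1)ᵀ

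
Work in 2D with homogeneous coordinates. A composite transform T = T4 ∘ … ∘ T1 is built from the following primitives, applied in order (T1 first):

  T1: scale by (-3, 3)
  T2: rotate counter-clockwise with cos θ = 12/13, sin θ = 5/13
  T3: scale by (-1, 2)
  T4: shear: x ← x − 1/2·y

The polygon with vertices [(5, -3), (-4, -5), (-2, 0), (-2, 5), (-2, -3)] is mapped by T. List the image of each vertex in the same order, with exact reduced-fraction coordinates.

T1 scale by (-3, 3): (5, -3) → (-15, -9); (-4, -5) → (12, -15); (-2, 0) → (6, 0); (-2, 5) → (6, 15); (-2, -3) → (6, -9)
T2 rotate counter-clockwise with cos θ = 12/13, sin θ = 5/13: (-15, -9) → (-135/13, -183/13); (12, -15) → (219/13, -120/13); (6, 0) → (72/13, 30/13); (6, 15) → (-3/13, 210/13); (6, -9) → (9, -6)
T3 scale by (-1, 2): (-135/13, -183/13) → (135/13, -366/13); (219/13, -120/13) → (-219/13, -240/13); (72/13, 30/13) → (-72/13, 60/13); (-3/13, 210/13) → (3/13, 420/13); (9, -6) → (-9, -12)
T4 shear: x ← x − 1/2·y: (135/13, -366/13) → (318/13, -366/13); (-219/13, -240/13) → (-99/13, -240/13); (-72/13, 60/13) → (-102/13, 60/13); (3/13, 420/13) → (-207/13, 420/13); (-9, -12) → (-3, -12)

image vertices: (318/13, -366/13), (-99/13, -240/13), (-102/13, 60/13), (-207/13, 420/13), (-3, -12)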